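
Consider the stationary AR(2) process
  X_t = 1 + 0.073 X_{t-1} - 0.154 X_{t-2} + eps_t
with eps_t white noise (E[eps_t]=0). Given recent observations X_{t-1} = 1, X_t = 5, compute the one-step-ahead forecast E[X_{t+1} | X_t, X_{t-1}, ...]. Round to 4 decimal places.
E[X_{t+1} \mid \mathcal F_t] = 1.2110

For an AR(p) model X_t = c + sum_i phi_i X_{t-i} + eps_t, the
one-step-ahead conditional mean is
  E[X_{t+1} | X_t, ...] = c + sum_i phi_i X_{t+1-i}.
Substitute known values:
  E[X_{t+1} | ...] = 1 + (0.073) * (5) + (-0.154) * (1)
                   = 1.2110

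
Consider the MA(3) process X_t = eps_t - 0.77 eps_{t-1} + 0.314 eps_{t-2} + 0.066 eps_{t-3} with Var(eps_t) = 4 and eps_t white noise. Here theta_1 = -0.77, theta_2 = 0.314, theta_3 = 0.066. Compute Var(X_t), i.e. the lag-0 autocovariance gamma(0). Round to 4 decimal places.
\gamma(0) = 6.7834

For an MA(q) process X_t = eps_t + sum_i theta_i eps_{t-i} with
Var(eps_t) = sigma^2, the variance is
  gamma(0) = sigma^2 * (1 + sum_i theta_i^2).
  sum_i theta_i^2 = (-0.77)^2 + (0.314)^2 + (0.066)^2 = 0.5929 + 0.098596 + 0.004356 = 0.695852.
  gamma(0) = 4 * (1 + 0.695852) = 4 * 1.695852 = 6.783408, which rounds to 6.7834.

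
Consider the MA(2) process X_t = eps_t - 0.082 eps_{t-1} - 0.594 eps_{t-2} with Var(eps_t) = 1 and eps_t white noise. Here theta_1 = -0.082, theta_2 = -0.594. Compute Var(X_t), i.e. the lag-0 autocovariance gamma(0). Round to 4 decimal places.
\gamma(0) = 1.3596

For an MA(q) process X_t = eps_t + sum_i theta_i eps_{t-i} with
Var(eps_t) = sigma^2, the variance is
  gamma(0) = sigma^2 * (1 + sum_i theta_i^2).
  sum_i theta_i^2 = (-0.082)^2 + (-0.594)^2 = 0.006724 + 0.352836 = 0.35956.
  gamma(0) = 1 * (1 + 0.35956) = 1 * 1.35956 = 1.35956, which rounds to 1.3596.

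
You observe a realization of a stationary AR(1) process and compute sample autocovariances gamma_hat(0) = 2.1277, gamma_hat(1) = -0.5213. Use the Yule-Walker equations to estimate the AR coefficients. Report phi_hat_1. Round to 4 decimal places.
\hat\phi_{1} = -0.2450

The Yule-Walker equations for an AR(p) process read, in matrix form,
  Gamma_p phi = r_p,   with   (Gamma_p)_{ij} = gamma(|i - j|),
                       (r_p)_i = gamma(i),   i,j = 1..p.
Substitute the sample gammas (Toeplitz matrix and right-hand side of size 1):
  Gamma_p = [[2.1277]]
  r_p     = [-0.5213]
With p = 1 this is the single equation gamma(0) phi_1 = gamma(1):
  phi_hat_1 = gamma(1) / gamma(0) = -0.5213 / 2.1277 = -0.2450.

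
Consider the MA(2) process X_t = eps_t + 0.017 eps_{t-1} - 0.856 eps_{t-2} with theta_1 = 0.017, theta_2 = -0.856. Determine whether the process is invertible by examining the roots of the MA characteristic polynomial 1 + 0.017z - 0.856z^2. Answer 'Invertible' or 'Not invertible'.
\text{Invertible}

The MA(q) characteristic polynomial is P(z) = 1 + 0.017z - 0.856z^2.
Invertibility requires all roots to lie outside the unit circle, i.e. |z| > 1 for every root.
Set 1 + (0.017) z + (-0.856) z^2 = 0, i.e. a z^2 + b z + c = 0 with a = -0.856, b = 0.017, c = 1.
Discriminant D = b^2 - 4ac = (0.017)^2 - 4*(-0.856)*1 = 0.000289 - (-3.424) = 3.424289.
D >= 0, so the roots are real: z = (-b +/- sqrt(D)) / (2a) = (-0.017 +/- 1.850483) / (-1.712).
  z_1 = (-0.017 + 1.850483) / (-1.712) = -1.071,   |z_1| = 1.071.
  z_2 = (-0.017 - 1.850483) / (-1.712) = 1.0908,   |z_2| = 1.0908.
Moduli of all roots: 1.0710, 1.0908.
All moduli strictly greater than 1? Yes.
Verdict: Invertible.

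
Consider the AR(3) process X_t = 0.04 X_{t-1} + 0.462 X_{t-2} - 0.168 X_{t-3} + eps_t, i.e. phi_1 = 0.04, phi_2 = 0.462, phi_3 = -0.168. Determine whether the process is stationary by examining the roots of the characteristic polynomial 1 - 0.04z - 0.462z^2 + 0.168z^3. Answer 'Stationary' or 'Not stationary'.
\text{Stationary}

The AR(p) characteristic polynomial is P(z) = 1 - 0.04z - 0.462z^2 + 0.168z^3.
Stationarity requires all roots to lie outside the unit circle, i.e. |z| > 1 for every root.
Degree 3: look for a simple real root z0 first, then factor out (1 - z/z0) and solve the remaining quadratic.
Testing z0 = -1.25: P(-1.25) = 1 + (-0.04)(-1.25) + (-0.462)(-1.25)^2 + (0.168)(-1.25)^3
  = 1 + (0.05) + (-0.721875) + (-0.328125) = 0.  So z_0 = -1.25 is a root, |z_0| = 1.25.
Divide out the factor (1 + 0.8 z) = (1 - z/z0) (since 1/z0 = -0.8):
  P(z) = (1 + 0.8 z)(1 + (-0.84) z + (0.21) z^2)
  [check: z-coef -0.84 - (-0.8) = -0.04; z^2-coef 0.21 - (-0.8)(-0.84) = -0.462; z^3-coef -(-0.8)(0.21) = 0.168.]
Remaining roots from the quadratic factor 1 + (-0.84) z + (0.21) z^2:
  Set 1 + (-0.84) z + (0.21) z^2 = 0, i.e. a z^2 + b z + c = 0 with a = 0.21, b = -0.84, c = 1.
  Discriminant D = b^2 - 4ac = (-0.84)^2 - 4*(0.21)*1 = 0.7056 - (0.84) = -0.1344.
  D < 0, so the roots are the complex-conjugate pair z = (-b +/- i sqrt(-D)) / (2a) = 2 +/- 0.8729i.
  For a conjugate pair |z|^2 = z * conj(z) = (product of roots) = c/a = 1/(0.21) = 4.761905, so |z| = sqrt(4.761905) = 2.1822 for both roots.
Moduli of all roots: 1.2500, 2.1822, 2.1822.
All moduli strictly greater than 1? Yes.
Verdict: Stationary.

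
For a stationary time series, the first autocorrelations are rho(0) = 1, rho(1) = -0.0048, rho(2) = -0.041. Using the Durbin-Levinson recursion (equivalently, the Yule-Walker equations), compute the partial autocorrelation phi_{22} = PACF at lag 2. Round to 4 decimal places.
\phi_{22} = -0.0410

The PACF at lag k is phi_{kk}, the last component of the solution
to the Yule-Walker system G_k phi = r_k where
  (G_k)_{ij} = rho(|i - j|), (r_k)_i = rho(i), i,j = 1..k.
Equivalently, Durbin-Levinson gives phi_{kk} iteratively:
  phi_{11} = rho(1)
  phi_{kk} = [rho(k) - sum_{j=1..k-1} phi_{k-1,j} rho(k-j)]
            / [1 - sum_{j=1..k-1} phi_{k-1,j} rho(j)],
  phi_{k,j} = phi_{k-1,j} - phi_{kk} phi_{k-1,k-j},  j = 1..k-1.
Step k = 1:
  phi_11 = rho(1) = -0.0048.
Step k = 2:
  phi_22 = [rho(2) - phi_11 rho(1)] / [1 - phi_11 rho(1)] = [-0.041 - (-0.0048)(-0.0048)] / [1 - (-0.0048)(-0.0048)]
         = -0.04102304 / 0.99997696 = -0.041.
Therefore phi_{22} = -0.0410.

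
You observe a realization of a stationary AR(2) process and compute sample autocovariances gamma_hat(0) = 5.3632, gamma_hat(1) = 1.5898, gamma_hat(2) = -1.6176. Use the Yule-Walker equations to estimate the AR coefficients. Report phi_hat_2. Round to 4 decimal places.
\hat\phi_{2} = -0.4270

The Yule-Walker equations for an AR(p) process read, in matrix form,
  Gamma_p phi = r_p,   with   (Gamma_p)_{ij} = gamma(|i - j|),
                       (r_p)_i = gamma(i),   i,j = 1..p.
Substitute the sample gammas (Toeplitz matrix and right-hand side of size 2):
  Gamma_p = [[5.3632, 1.5898], [1.5898, 5.3632]]
  r_p     = [1.5898, -1.6176]
Written out:
  5.3632 phi_1 + 1.5898 phi_2 = 1.5898
  1.5898 phi_1 + 5.3632 phi_2 = -1.6176
Solve by Cramer's rule:
  det = gamma(0)^2 - gamma(1)^2 = (5.3632)^2 - (1.5898)^2 = 28.76391424 - 2.52746404 = 26.2364502
  phi_hat_1 = [gamma(1) gamma(0) - gamma(1) gamma(2)] / det = [(1.5898)(5.3632) - (1.5898)(-1.6176)] / 26.2364502 = 11.09807584 / 26.2364502 = 0.423
  phi_hat_2 = [gamma(0) gamma(2) - gamma(1)^2] / det = [(5.3632)(-1.6176) - (1.5898)^2] / 26.2364502 = -11.20297636 / 26.2364502 = -0.427
So phi_hat = [0.4230, -0.4270].
Therefore phi_hat_2 = -0.4270.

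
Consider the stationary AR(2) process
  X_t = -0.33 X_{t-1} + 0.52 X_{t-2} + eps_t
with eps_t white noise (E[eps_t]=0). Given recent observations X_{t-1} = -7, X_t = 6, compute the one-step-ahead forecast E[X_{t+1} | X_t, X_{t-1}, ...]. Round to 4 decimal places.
E[X_{t+1} \mid \mathcal F_t] = -5.6200

For an AR(p) model X_t = c + sum_i phi_i X_{t-i} + eps_t, the
one-step-ahead conditional mean is
  E[X_{t+1} | X_t, ...] = c + sum_i phi_i X_{t+1-i}.
Substitute known values:
  E[X_{t+1} | ...] = (-0.33) * (6) + (0.52) * (-7)
                   = -5.6200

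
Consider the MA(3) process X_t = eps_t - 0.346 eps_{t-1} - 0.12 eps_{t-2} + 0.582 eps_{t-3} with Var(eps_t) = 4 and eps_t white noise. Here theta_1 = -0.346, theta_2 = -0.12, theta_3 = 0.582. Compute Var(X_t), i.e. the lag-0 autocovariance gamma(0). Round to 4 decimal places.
\gamma(0) = 5.8914

For an MA(q) process X_t = eps_t + sum_i theta_i eps_{t-i} with
Var(eps_t) = sigma^2, the variance is
  gamma(0) = sigma^2 * (1 + sum_i theta_i^2).
  sum_i theta_i^2 = (-0.346)^2 + (-0.12)^2 + (0.582)^2 = 0.119716 + 0.0144 + 0.338724 = 0.47284.
  gamma(0) = 4 * (1 + 0.47284) = 4 * 1.47284 = 5.89136, which rounds to 5.8914.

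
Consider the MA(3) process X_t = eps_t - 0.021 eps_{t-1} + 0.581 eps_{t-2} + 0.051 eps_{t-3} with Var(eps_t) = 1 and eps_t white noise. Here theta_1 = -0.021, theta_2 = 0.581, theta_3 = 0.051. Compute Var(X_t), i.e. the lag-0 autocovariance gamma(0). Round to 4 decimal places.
\gamma(0) = 1.3406

For an MA(q) process X_t = eps_t + sum_i theta_i eps_{t-i} with
Var(eps_t) = sigma^2, the variance is
  gamma(0) = sigma^2 * (1 + sum_i theta_i^2).
  sum_i theta_i^2 = (-0.021)^2 + (0.581)^2 + (0.051)^2 = 0.000441 + 0.337561 + 0.002601 = 0.340603.
  gamma(0) = 1 * (1 + 0.340603) = 1 * 1.340603 = 1.340603, which rounds to 1.3406.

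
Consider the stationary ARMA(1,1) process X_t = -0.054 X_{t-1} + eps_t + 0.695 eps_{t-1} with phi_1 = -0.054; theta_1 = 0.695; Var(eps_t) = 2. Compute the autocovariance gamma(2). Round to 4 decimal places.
\gamma(2) = -0.0668

Multiply the model equation by X_{t-k} and take expectations. With theta_0 = psi_0 = 1 and psi_j the MA(infinity) weights, this gives
  gamma(k) - sum_i phi_i gamma(k-i) = c_k,
  c_k = sigma^2 * sum_{j=k..q} theta_j psi_{j-k}   (c_k = 0 for k > q),
using gamma(-m) = gamma(m).
psi-weights needed (psi_j = theta_j + sum_i phi_i psi_{j-i}):
  psi_1 = theta_1 + phi_1 = 0.695 + (-0.054) = 0.641
Right-hand sides:
  c_0 = sigma^2 (1 + theta_1 psi_1) = 2 * (1 + (0.695)(0.641)) = 2 * 1.445495 = 2.89099
  c_1 = sigma^2 theta_1 = 2 * (0.695) = 1.39
  c_2 = 0
Equations for k = 0 and k = 1 (AR order 1):
  gamma(0) = phi_1 gamma(1) + c_0
  gamma(1) = phi_1 gamma(0) + c_1
Substituting the second into the first: gamma(0) (1 - phi_1^2) = c_0 + phi_1 c_1, so
  gamma(0) = (c_0 + phi_1 c_1) / (1 - phi_1^2) = (2.89099 + (-0.054)(1.39)) / (1 - (-0.054)^2) = 2.81593 / 0.997084 = 2.824165.
  gamma(1) = phi_1 gamma(0) + c_1 = (-0.054)(2.824165) + (1.39) = 1.237495.
For k = 2 (> q): gamma(2) = phi_1 gamma(1) = (-0.054)(1.237495) = -0.066825.
Therefore gamma(2) = -0.0668 (to 4 decimal places).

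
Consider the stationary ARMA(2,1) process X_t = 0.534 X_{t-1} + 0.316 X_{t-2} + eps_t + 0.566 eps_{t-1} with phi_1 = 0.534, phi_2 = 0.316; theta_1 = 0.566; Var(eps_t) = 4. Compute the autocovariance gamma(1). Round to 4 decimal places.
\gamma(1) = 22.8912

Multiply the model equation by X_{t-k} and take expectations. With theta_0 = psi_0 = 1 and psi_j the MA(infinity) weights, this gives
  gamma(k) - sum_i phi_i gamma(k-i) = c_k,
  c_k = sigma^2 * sum_{j=k..q} theta_j psi_{j-k}   (c_k = 0 for k > q),
using gamma(-m) = gamma(m).
psi-weights needed (psi_j = theta_j + sum_i phi_i psi_{j-i}):
  psi_1 = theta_1 + phi_1 = 0.566 + (0.534) = 1.1
Right-hand sides:
  c_0 = sigma^2 (1 + theta_1 psi_1) = 4 * (1 + (0.566)(1.1)) = 4 * 1.6226 = 6.4904
  c_1 = sigma^2 theta_1 = 4 * (0.566) = 2.264
  c_2 = 0
Equations for k = 0, 1, 2 (AR order 2, c_2 = 0):
  (E0) gamma(0) = phi_1 gamma(1) + phi_2 gamma(2) + c_0
  (E1) gamma(1) = phi_1 gamma(0) + phi_2 gamma(1) + c_1
  (E2) gamma(2) = phi_1 gamma(1) + phi_2 gamma(0)
From (E1): gamma(1) = A gamma(0) + B with
  A = phi_1 / (1 - phi_2) = 0.534 / 0.684 = 0.780702,   B = c_1 / (1 - phi_2) = 2.264 / 0.684 = 3.309942.
Insert (E2) into (E0): gamma(0) (1 - phi_2^2) = phi_1 (1 + phi_2) gamma(1) + c_0.
  phi_1 (1 + phi_2) = (0.534)(1.316) = 0.702744,   1 - phi_2^2 = 0.900144.
Replace gamma(1) by A gamma(0) + B and collect gamma(0):
  gamma(0) [0.900144 - (0.702744)(0.780702)] = (0.702744)(3.309942) + 6.4904
  gamma(0) * 0.351511 = 8.816442
  gamma(0) = 8.816442 / 0.351511 = 25.081586.
  gamma(1) = A gamma(0) + B = (0.780702)(25.081586) + (3.309942) = 22.89118.
Therefore gamma(1) = 22.8912 (to 4 decimal places).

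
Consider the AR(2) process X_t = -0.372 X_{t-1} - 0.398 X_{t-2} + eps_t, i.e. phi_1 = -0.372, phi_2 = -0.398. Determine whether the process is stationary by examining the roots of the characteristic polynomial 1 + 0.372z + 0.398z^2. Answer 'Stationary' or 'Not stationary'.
\text{Stationary}

The AR(p) characteristic polynomial is P(z) = 1 + 0.372z + 0.398z^2.
Stationarity requires all roots to lie outside the unit circle, i.e. |z| > 1 for every root.
Set 1 + (0.372) z + (0.398) z^2 = 0, i.e. a z^2 + b z + c = 0 with a = 0.398, b = 0.372, c = 1.
Discriminant D = b^2 - 4ac = (0.372)^2 - 4*(0.398)*1 = 0.138384 - (1.592) = -1.453616.
D < 0, so the roots are the complex-conjugate pair z = (-b +/- i sqrt(-D)) / (2a) = -0.4673 +/- 1.5146i.
For a conjugate pair |z|^2 = z * conj(z) = (product of roots) = c/a = 1/(0.398) = 2.512563, so |z| = sqrt(2.512563) = 1.5851 for both roots.
Moduli of all roots: 1.5851, 1.5851.
All moduli strictly greater than 1? Yes.
Verdict: Stationary.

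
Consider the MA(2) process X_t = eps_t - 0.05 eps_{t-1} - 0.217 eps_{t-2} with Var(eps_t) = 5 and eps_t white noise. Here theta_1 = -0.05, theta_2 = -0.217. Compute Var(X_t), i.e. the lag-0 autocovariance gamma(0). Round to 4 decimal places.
\gamma(0) = 5.2479

For an MA(q) process X_t = eps_t + sum_i theta_i eps_{t-i} with
Var(eps_t) = sigma^2, the variance is
  gamma(0) = sigma^2 * (1 + sum_i theta_i^2).
  sum_i theta_i^2 = (-0.05)^2 + (-0.217)^2 = 0.0025 + 0.047089 = 0.049589.
  gamma(0) = 5 * (1 + 0.049589) = 5 * 1.049589 = 5.247945, which rounds to 5.2479.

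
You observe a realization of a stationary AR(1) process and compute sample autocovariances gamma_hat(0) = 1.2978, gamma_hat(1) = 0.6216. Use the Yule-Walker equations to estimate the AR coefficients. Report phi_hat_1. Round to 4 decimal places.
\hat\phi_{1} = 0.4790

The Yule-Walker equations for an AR(p) process read, in matrix form,
  Gamma_p phi = r_p,   with   (Gamma_p)_{ij} = gamma(|i - j|),
                       (r_p)_i = gamma(i),   i,j = 1..p.
Substitute the sample gammas (Toeplitz matrix and right-hand side of size 1):
  Gamma_p = [[1.2978]]
  r_p     = [0.6216]
With p = 1 this is the single equation gamma(0) phi_1 = gamma(1):
  phi_hat_1 = gamma(1) / gamma(0) = 0.6216 / 1.2978 = 0.4790.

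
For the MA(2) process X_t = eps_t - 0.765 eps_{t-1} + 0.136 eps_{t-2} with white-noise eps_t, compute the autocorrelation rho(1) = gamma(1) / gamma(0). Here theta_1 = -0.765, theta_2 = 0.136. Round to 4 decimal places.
\rho(1) = -0.5419

For an MA(q) process with theta_0 = 1, the autocovariance is
  gamma(k) = sigma^2 * sum_{i=0..q-k} theta_i * theta_{i+k},
and rho(k) = gamma(k) / gamma(0). Sigma^2 cancels.
  numerator   = (1)*(-0.765) + (-0.765)*(0.136) = -0.86904.
  denominator = (1)^2 + (-0.765)^2 + (0.136)^2 = 1.603721.
  rho(1) = -0.86904 / 1.603721 = -0.5419.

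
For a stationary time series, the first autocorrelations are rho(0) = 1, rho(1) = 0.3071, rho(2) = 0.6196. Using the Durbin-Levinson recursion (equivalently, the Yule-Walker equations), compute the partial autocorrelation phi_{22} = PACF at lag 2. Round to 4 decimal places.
\phi_{22} = 0.5800

The PACF at lag k is phi_{kk}, the last component of the solution
to the Yule-Walker system G_k phi = r_k where
  (G_k)_{ij} = rho(|i - j|), (r_k)_i = rho(i), i,j = 1..k.
Equivalently, Durbin-Levinson gives phi_{kk} iteratively:
  phi_{11} = rho(1)
  phi_{kk} = [rho(k) - sum_{j=1..k-1} phi_{k-1,j} rho(k-j)]
            / [1 - sum_{j=1..k-1} phi_{k-1,j} rho(j)],
  phi_{k,j} = phi_{k-1,j} - phi_{kk} phi_{k-1,k-j},  j = 1..k-1.
Step k = 1:
  phi_11 = rho(1) = 0.3071.
Step k = 2:
  phi_22 = [rho(2) - phi_11 rho(1)] / [1 - phi_11 rho(1)] = [0.6196 - (0.3071)(0.3071)] / [1 - (0.3071)(0.3071)]
         = 0.52528959 / 0.90568959 = 0.58.
Therefore phi_{22} = 0.5800.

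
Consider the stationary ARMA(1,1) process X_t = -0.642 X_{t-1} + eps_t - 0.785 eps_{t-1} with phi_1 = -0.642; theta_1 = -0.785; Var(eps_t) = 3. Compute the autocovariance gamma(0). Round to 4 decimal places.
\gamma(0) = 13.3923

Multiply the model equation by X_{t-k} and take expectations. With theta_0 = psi_0 = 1 and psi_j the MA(infinity) weights, this gives
  gamma(k) - sum_i phi_i gamma(k-i) = c_k,
  c_k = sigma^2 * sum_{j=k..q} theta_j psi_{j-k}   (c_k = 0 for k > q),
using gamma(-m) = gamma(m).
psi-weights needed (psi_j = theta_j + sum_i phi_i psi_{j-i}):
  psi_1 = theta_1 + phi_1 = -0.785 + (-0.642) = -1.427
Right-hand sides:
  c_0 = sigma^2 (1 + theta_1 psi_1) = 3 * (1 + (-0.785)(-1.427)) = 3 * 2.120195 = 6.360585
  c_1 = sigma^2 theta_1 = 3 * (-0.785) = -2.355
  c_2 = 0
Equations for k = 0 and k = 1 (AR order 1):
  gamma(0) = phi_1 gamma(1) + c_0
  gamma(1) = phi_1 gamma(0) + c_1
Substituting the second into the first: gamma(0) (1 - phi_1^2) = c_0 + phi_1 c_1, so
  gamma(0) = (c_0 + phi_1 c_1) / (1 - phi_1^2) = (6.360585 + (-0.642)(-2.355)) / (1 - (-0.642)^2) = 7.872495 / 0.587836 = 13.392332.
Therefore gamma(0) = 13.3923 (to 4 decimal places).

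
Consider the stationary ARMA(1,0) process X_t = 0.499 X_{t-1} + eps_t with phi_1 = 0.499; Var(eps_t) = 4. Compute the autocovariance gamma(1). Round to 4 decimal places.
\gamma(1) = 2.6578

Multiply the model equation by X_{t-k} and take expectations. With theta_0 = psi_0 = 1 and psi_j the MA(infinity) weights, this gives
  gamma(k) - sum_i phi_i gamma(k-i) = c_k,
  c_k = sigma^2 * sum_{j=k..q} theta_j psi_{j-k}   (c_k = 0 for k > q),
using gamma(-m) = gamma(m).
Pure AR (q = 0): c_0 = sigma^2 = 4, c_k = 0 for k >= 1.
Equations for k = 0 and k = 1 (AR order 1):
  gamma(0) = phi_1 gamma(1) + c_0
  gamma(1) = phi_1 gamma(0) + c_1
Substituting the second into the first: gamma(0) (1 - phi_1^2) = c_0 + phi_1 c_1, so
  gamma(0) = c_0 / (1 - phi_1^2) = 4 / (1 - (0.499)^2) = 4 / 0.750999 = 5.326239.
  gamma(1) = phi_1 gamma(0) = (0.499)(5.326239) = 2.657793.
Therefore gamma(1) = 2.6578 (to 4 decimal places).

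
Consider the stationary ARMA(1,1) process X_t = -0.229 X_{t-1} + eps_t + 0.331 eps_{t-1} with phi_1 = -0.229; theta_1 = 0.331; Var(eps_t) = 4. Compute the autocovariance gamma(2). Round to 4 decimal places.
\gamma(2) = -0.0911

Multiply the model equation by X_{t-k} and take expectations. With theta_0 = psi_0 = 1 and psi_j the MA(infinity) weights, this gives
  gamma(k) - sum_i phi_i gamma(k-i) = c_k,
  c_k = sigma^2 * sum_{j=k..q} theta_j psi_{j-k}   (c_k = 0 for k > q),
using gamma(-m) = gamma(m).
psi-weights needed (psi_j = theta_j + sum_i phi_i psi_{j-i}):
  psi_1 = theta_1 + phi_1 = 0.331 + (-0.229) = 0.102
Right-hand sides:
  c_0 = sigma^2 (1 + theta_1 psi_1) = 4 * (1 + (0.331)(0.102)) = 4 * 1.033762 = 4.135048
  c_1 = sigma^2 theta_1 = 4 * (0.331) = 1.324
  c_2 = 0
Equations for k = 0 and k = 1 (AR order 1):
  gamma(0) = phi_1 gamma(1) + c_0
  gamma(1) = phi_1 gamma(0) + c_1
Substituting the second into the first: gamma(0) (1 - phi_1^2) = c_0 + phi_1 c_1, so
  gamma(0) = (c_0 + phi_1 c_1) / (1 - phi_1^2) = (4.135048 + (-0.229)(1.324)) / (1 - (-0.229)^2) = 3.831852 / 0.947559 = 4.043919.
  gamma(1) = phi_1 gamma(0) + c_1 = (-0.229)(4.043919) + (1.324) = 0.397943.
For k = 2 (> q): gamma(2) = phi_1 gamma(1) = (-0.229)(0.397943) = -0.091129.
Therefore gamma(2) = -0.0911 (to 4 decimal places).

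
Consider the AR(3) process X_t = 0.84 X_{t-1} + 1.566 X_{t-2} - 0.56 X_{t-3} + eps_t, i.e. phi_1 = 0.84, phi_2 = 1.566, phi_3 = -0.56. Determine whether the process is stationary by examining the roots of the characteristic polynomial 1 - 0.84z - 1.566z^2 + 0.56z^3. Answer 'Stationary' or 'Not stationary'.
\text{Not stationary}

The AR(p) characteristic polynomial is P(z) = 1 - 0.84z - 1.566z^2 + 0.56z^3.
Stationarity requires all roots to lie outside the unit circle, i.e. |z| > 1 for every root.
Degree 3: look for a simple real root z0 first, then factor out (1 - z/z0) and solve the remaining quadratic.
Testing z0 = 0.625: P(0.625) = 1 + (-0.84)(0.625) + (-1.566)(0.625)^2 + (0.56)(0.625)^3
  = 1 + (-0.525) + (-0.611719) + (0.136719) = 0.  So z_0 = 0.625 is a root, |z_0| = 0.625.
Divide out the factor (1 - 1.6 z) = (1 - z/z0) (since 1/z0 = 1.6):
  P(z) = (1 - 1.6 z)(1 + (0.76) z + (-0.35) z^2)
  [check: z-coef 0.76 - (1.6) = -0.84; z^2-coef -0.35 - (1.6)(0.76) = -1.566; z^3-coef -(1.6)(-0.35) = 0.56.]
Remaining roots from the quadratic factor 1 + (0.76) z + (-0.35) z^2:
  Set 1 + (0.76) z + (-0.35) z^2 = 0, i.e. a z^2 + b z + c = 0 with a = -0.35, b = 0.76, c = 1.
  Discriminant D = b^2 - 4ac = (0.76)^2 - 4*(-0.35)*1 = 0.5776 - (-1.4) = 1.9776.
  D >= 0, so the roots are real: z = (-b +/- sqrt(D)) / (2a) = (-0.76 +/- 1.406272) / (-0.7).
    z_1 = (-0.76 + 1.406272) / (-0.7) = -0.9232,   |z_1| = 0.9232.
    z_2 = (-0.76 - 1.406272) / (-0.7) = 3.0947,   |z_2| = 3.0947.
Moduli of all roots: 0.6250, 0.9232, 3.0947.
All moduli strictly greater than 1? No.
Verdict: Not stationary.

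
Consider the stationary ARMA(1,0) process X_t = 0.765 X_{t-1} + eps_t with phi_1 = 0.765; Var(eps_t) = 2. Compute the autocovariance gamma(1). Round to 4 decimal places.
\gamma(1) = 3.6887

Multiply the model equation by X_{t-k} and take expectations. With theta_0 = psi_0 = 1 and psi_j the MA(infinity) weights, this gives
  gamma(k) - sum_i phi_i gamma(k-i) = c_k,
  c_k = sigma^2 * sum_{j=k..q} theta_j psi_{j-k}   (c_k = 0 for k > q),
using gamma(-m) = gamma(m).
Pure AR (q = 0): c_0 = sigma^2 = 2, c_k = 0 for k >= 1.
Equations for k = 0 and k = 1 (AR order 1):
  gamma(0) = phi_1 gamma(1) + c_0
  gamma(1) = phi_1 gamma(0) + c_1
Substituting the second into the first: gamma(0) (1 - phi_1^2) = c_0 + phi_1 c_1, so
  gamma(0) = c_0 / (1 - phi_1^2) = 2 / (1 - (0.765)^2) = 2 / 0.414775 = 4.821891.
  gamma(1) = phi_1 gamma(0) = (0.765)(4.821891) = 3.688747.
Therefore gamma(1) = 3.6887 (to 4 decimal places).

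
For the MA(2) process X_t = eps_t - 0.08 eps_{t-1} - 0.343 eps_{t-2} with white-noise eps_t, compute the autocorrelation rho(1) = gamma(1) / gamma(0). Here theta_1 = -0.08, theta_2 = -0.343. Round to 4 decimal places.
\rho(1) = -0.0468

For an MA(q) process with theta_0 = 1, the autocovariance is
  gamma(k) = sigma^2 * sum_{i=0..q-k} theta_i * theta_{i+k},
and rho(k) = gamma(k) / gamma(0). Sigma^2 cancels.
  numerator   = (1)*(-0.08) + (-0.08)*(-0.343) = -0.05256.
  denominator = (1)^2 + (-0.08)^2 + (-0.343)^2 = 1.124049.
  rho(1) = -0.05256 / 1.124049 = -0.0468.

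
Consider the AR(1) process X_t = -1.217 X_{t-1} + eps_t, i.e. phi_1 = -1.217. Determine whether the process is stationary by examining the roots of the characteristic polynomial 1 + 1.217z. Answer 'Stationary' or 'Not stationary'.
\text{Not stationary}

The AR(p) characteristic polynomial is P(z) = 1 + 1.217z.
Stationarity requires all roots to lie outside the unit circle, i.e. |z| > 1 for every root.
This is linear in z: 1 + (1.217) z = 0  =>  z = -1/(1.217) = -0.821693,  |z| = 0.821693.
Moduli of all roots: 0.8217.
All moduli strictly greater than 1? No.
Verdict: Not stationary.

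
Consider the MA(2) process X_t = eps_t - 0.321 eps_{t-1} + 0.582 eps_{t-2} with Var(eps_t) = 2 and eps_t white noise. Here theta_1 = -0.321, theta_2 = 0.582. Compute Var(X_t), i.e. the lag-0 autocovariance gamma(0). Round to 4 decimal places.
\gamma(0) = 2.8835

For an MA(q) process X_t = eps_t + sum_i theta_i eps_{t-i} with
Var(eps_t) = sigma^2, the variance is
  gamma(0) = sigma^2 * (1 + sum_i theta_i^2).
  sum_i theta_i^2 = (-0.321)^2 + (0.582)^2 = 0.103041 + 0.338724 = 0.441765.
  gamma(0) = 2 * (1 + 0.441765) = 2 * 1.441765 = 2.88353, which rounds to 2.8835.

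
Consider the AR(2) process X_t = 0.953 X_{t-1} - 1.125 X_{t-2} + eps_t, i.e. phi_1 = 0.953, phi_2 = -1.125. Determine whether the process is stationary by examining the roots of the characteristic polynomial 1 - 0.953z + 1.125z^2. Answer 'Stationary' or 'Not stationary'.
\text{Not stationary}

The AR(p) characteristic polynomial is P(z) = 1 - 0.953z + 1.125z^2.
Stationarity requires all roots to lie outside the unit circle, i.e. |z| > 1 for every root.
Set 1 + (-0.953) z + (1.125) z^2 = 0, i.e. a z^2 + b z + c = 0 with a = 1.125, b = -0.953, c = 1.
Discriminant D = b^2 - 4ac = (-0.953)^2 - 4*(1.125)*1 = 0.908209 - (4.5) = -3.591791.
D < 0, so the roots are the complex-conjugate pair z = (-b +/- i sqrt(-D)) / (2a) = 0.4236 +/- 0.8423i.
For a conjugate pair |z|^2 = z * conj(z) = (product of roots) = c/a = 1/(1.125) = 0.888889, so |z| = sqrt(0.888889) = 0.9428 for both roots.
Moduli of all roots: 0.9428, 0.9428.
All moduli strictly greater than 1? No.
Verdict: Not stationary.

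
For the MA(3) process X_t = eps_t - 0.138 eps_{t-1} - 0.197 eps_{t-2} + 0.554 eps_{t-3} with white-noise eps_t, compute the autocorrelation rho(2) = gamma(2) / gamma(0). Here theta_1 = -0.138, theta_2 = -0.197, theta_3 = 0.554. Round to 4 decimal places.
\rho(2) = -0.2004

For an MA(q) process with theta_0 = 1, the autocovariance is
  gamma(k) = sigma^2 * sum_{i=0..q-k} theta_i * theta_{i+k},
and rho(k) = gamma(k) / gamma(0). Sigma^2 cancels.
  numerator   = (1)*(-0.197) + (-0.138)*(0.554) = -0.273452.
  denominator = (1)^2 + (-0.138)^2 + (-0.197)^2 + (0.554)^2 = 1.364769.
  rho(2) = -0.273452 / 1.364769 = -0.2004.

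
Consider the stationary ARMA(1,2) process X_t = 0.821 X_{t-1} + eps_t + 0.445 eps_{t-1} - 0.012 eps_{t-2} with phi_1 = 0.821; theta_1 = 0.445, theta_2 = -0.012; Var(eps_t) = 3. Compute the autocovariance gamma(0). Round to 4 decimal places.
\gamma(0) = 17.5229

Multiply the model equation by X_{t-k} and take expectations. With theta_0 = psi_0 = 1 and psi_j the MA(infinity) weights, this gives
  gamma(k) - sum_i phi_i gamma(k-i) = c_k,
  c_k = sigma^2 * sum_{j=k..q} theta_j psi_{j-k}   (c_k = 0 for k > q),
using gamma(-m) = gamma(m).
psi-weights needed (psi_j = theta_j + sum_i phi_i psi_{j-i}):
  psi_1 = theta_1 + phi_1 = 0.445 + (0.821) = 1.266
  psi_2 = theta_2 + phi_1 psi_1 = -0.012 + (0.821)(1.266) = 1.027386
Right-hand sides:
  c_0 = sigma^2 (1 + theta_1 psi_1 + theta_2 psi_2) = 3 * (1 + (0.445)(1.266) + (-0.012)(1.027386)) = 3 * 1.551041 = 4.653124
  c_1 = sigma^2 (theta_1 + theta_2 psi_1) = 3 * (0.445 + (-0.012)(1.266)) = 1.289424
  c_2 = sigma^2 theta_2 = 3 * (-0.012) = -0.036
Equations for k = 0 and k = 1 (AR order 1):
  gamma(0) = phi_1 gamma(1) + c_0
  gamma(1) = phi_1 gamma(0) + c_1
Substituting the second into the first: gamma(0) (1 - phi_1^2) = c_0 + phi_1 c_1, so
  gamma(0) = (c_0 + phi_1 c_1) / (1 - phi_1^2) = (4.653124 + (0.821)(1.289424)) / (1 - (0.821)^2) = 5.711741 / 0.325959 = 17.522882.
Therefore gamma(0) = 17.5229 (to 4 decimal places).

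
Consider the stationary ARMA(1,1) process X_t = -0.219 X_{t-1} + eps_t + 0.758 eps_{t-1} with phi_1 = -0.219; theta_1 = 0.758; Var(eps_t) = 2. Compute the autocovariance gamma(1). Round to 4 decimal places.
\gamma(1) = 0.9443

Multiply the model equation by X_{t-k} and take expectations. With theta_0 = psi_0 = 1 and psi_j the MA(infinity) weights, this gives
  gamma(k) - sum_i phi_i gamma(k-i) = c_k,
  c_k = sigma^2 * sum_{j=k..q} theta_j psi_{j-k}   (c_k = 0 for k > q),
using gamma(-m) = gamma(m).
psi-weights needed (psi_j = theta_j + sum_i phi_i psi_{j-i}):
  psi_1 = theta_1 + phi_1 = 0.758 + (-0.219) = 0.539
Right-hand sides:
  c_0 = sigma^2 (1 + theta_1 psi_1) = 2 * (1 + (0.758)(0.539)) = 2 * 1.408562 = 2.817124
  c_1 = sigma^2 theta_1 = 2 * (0.758) = 1.516
  c_2 = 0
Equations for k = 0 and k = 1 (AR order 1):
  gamma(0) = phi_1 gamma(1) + c_0
  gamma(1) = phi_1 gamma(0) + c_1
Substituting the second into the first: gamma(0) (1 - phi_1^2) = c_0 + phi_1 c_1, so
  gamma(0) = (c_0 + phi_1 c_1) / (1 - phi_1^2) = (2.817124 + (-0.219)(1.516)) / (1 - (-0.219)^2) = 2.48512 / 0.952039 = 2.610313.
  gamma(1) = phi_1 gamma(0) + c_1 = (-0.219)(2.610313) + (1.516) = 0.944341.
Therefore gamma(1) = 0.9443 (to 4 decimal places).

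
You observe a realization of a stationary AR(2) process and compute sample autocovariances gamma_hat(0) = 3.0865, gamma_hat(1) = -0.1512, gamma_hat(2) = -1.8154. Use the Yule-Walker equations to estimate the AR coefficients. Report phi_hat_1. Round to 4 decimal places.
\hat\phi_{1} = -0.0780

The Yule-Walker equations for an AR(p) process read, in matrix form,
  Gamma_p phi = r_p,   with   (Gamma_p)_{ij} = gamma(|i - j|),
                       (r_p)_i = gamma(i),   i,j = 1..p.
Substitute the sample gammas (Toeplitz matrix and right-hand side of size 2):
  Gamma_p = [[3.0865, -0.1512], [-0.1512, 3.0865]]
  r_p     = [-0.1512, -1.8154]
Written out:
  3.0865 phi_1 - 0.1512 phi_2 = -0.1512
  -0.1512 phi_1 + 3.0865 phi_2 = -1.8154
Solve by Cramer's rule:
  det = gamma(0)^2 - gamma(1)^2 = (3.0865)^2 - (-0.1512)^2 = 9.52648225 - 0.02286144 = 9.50362081
  phi_hat_1 = [gamma(1) gamma(0) - gamma(1) gamma(2)] / det = [(-0.1512)(3.0865) - (-0.1512)(-1.8154)] / 9.50362081 = -0.74116728 / 9.50362081 = -0.078
  phi_hat_2 = [gamma(0) gamma(2) - gamma(1)^2] / det = [(3.0865)(-1.8154) - (-0.1512)^2] / 9.50362081 = -5.62609354 / 9.50362081 = -0.592
So phi_hat = [-0.0780, -0.5920].
Therefore phi_hat_1 = -0.0780.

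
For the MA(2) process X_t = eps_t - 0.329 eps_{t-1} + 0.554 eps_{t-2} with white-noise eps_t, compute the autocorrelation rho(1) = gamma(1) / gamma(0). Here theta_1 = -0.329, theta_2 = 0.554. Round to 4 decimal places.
\rho(1) = -0.3613

For an MA(q) process with theta_0 = 1, the autocovariance is
  gamma(k) = sigma^2 * sum_{i=0..q-k} theta_i * theta_{i+k},
and rho(k) = gamma(k) / gamma(0). Sigma^2 cancels.
  numerator   = (1)*(-0.329) + (-0.329)*(0.554) = -0.511266.
  denominator = (1)^2 + (-0.329)^2 + (0.554)^2 = 1.415157.
  rho(1) = -0.511266 / 1.415157 = -0.3613.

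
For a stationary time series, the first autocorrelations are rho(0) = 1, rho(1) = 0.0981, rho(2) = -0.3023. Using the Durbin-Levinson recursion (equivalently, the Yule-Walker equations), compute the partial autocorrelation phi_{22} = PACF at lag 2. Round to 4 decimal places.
\phi_{22} = -0.3150

The PACF at lag k is phi_{kk}, the last component of the solution
to the Yule-Walker system G_k phi = r_k where
  (G_k)_{ij} = rho(|i - j|), (r_k)_i = rho(i), i,j = 1..k.
Equivalently, Durbin-Levinson gives phi_{kk} iteratively:
  phi_{11} = rho(1)
  phi_{kk} = [rho(k) - sum_{j=1..k-1} phi_{k-1,j} rho(k-j)]
            / [1 - sum_{j=1..k-1} phi_{k-1,j} rho(j)],
  phi_{k,j} = phi_{k-1,j} - phi_{kk} phi_{k-1,k-j},  j = 1..k-1.
Step k = 1:
  phi_11 = rho(1) = 0.0981.
Step k = 2:
  phi_22 = [rho(2) - phi_11 rho(1)] / [1 - phi_11 rho(1)] = [-0.3023 - (0.0981)(0.0981)] / [1 - (0.0981)(0.0981)]
         = -0.31192361 / 0.99037639 = -0.315.
Therefore phi_{22} = -0.3150.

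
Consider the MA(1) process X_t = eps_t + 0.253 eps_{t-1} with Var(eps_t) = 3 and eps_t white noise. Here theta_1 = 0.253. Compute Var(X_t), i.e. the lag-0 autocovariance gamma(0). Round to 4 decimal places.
\gamma(0) = 3.1920

For an MA(q) process X_t = eps_t + sum_i theta_i eps_{t-i} with
Var(eps_t) = sigma^2, the variance is
  gamma(0) = sigma^2 * (1 + sum_i theta_i^2).
  sum_i theta_i^2 = (0.253)^2 = 0.064009.
  gamma(0) = 3 * (1 + 0.064009) = 3 * 1.064009 = 3.192027, which rounds to 3.1920.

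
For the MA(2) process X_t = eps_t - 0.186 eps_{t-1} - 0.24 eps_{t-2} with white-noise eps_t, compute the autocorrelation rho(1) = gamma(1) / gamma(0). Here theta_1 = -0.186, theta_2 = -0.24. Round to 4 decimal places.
\rho(1) = -0.1294

For an MA(q) process with theta_0 = 1, the autocovariance is
  gamma(k) = sigma^2 * sum_{i=0..q-k} theta_i * theta_{i+k},
and rho(k) = gamma(k) / gamma(0). Sigma^2 cancels.
  numerator   = (1)*(-0.186) + (-0.186)*(-0.24) = -0.14136.
  denominator = (1)^2 + (-0.186)^2 + (-0.24)^2 = 1.092196.
  rho(1) = -0.14136 / 1.092196 = -0.1294.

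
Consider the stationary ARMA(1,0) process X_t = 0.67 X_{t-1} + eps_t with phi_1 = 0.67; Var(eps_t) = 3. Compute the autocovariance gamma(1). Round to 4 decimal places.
\gamma(1) = 3.6473

Multiply the model equation by X_{t-k} and take expectations. With theta_0 = psi_0 = 1 and psi_j the MA(infinity) weights, this gives
  gamma(k) - sum_i phi_i gamma(k-i) = c_k,
  c_k = sigma^2 * sum_{j=k..q} theta_j psi_{j-k}   (c_k = 0 for k > q),
using gamma(-m) = gamma(m).
Pure AR (q = 0): c_0 = sigma^2 = 3, c_k = 0 for k >= 1.
Equations for k = 0 and k = 1 (AR order 1):
  gamma(0) = phi_1 gamma(1) + c_0
  gamma(1) = phi_1 gamma(0) + c_1
Substituting the second into the first: gamma(0) (1 - phi_1^2) = c_0 + phi_1 c_1, so
  gamma(0) = c_0 / (1 - phi_1^2) = 3 / (1 - (0.67)^2) = 3 / 0.5511 = 5.443658.
  gamma(1) = phi_1 gamma(0) = (0.67)(5.443658) = 3.647251.
Therefore gamma(1) = 3.6473 (to 4 decimal places).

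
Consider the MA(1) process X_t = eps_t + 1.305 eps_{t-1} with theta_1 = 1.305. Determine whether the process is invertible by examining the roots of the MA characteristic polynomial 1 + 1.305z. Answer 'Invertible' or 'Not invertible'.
\text{Not invertible}

The MA(q) characteristic polynomial is P(z) = 1 + 1.305z.
Invertibility requires all roots to lie outside the unit circle, i.e. |z| > 1 for every root.
This is linear in z: 1 + (1.305) z = 0  =>  z = -1/(1.305) = -0.766284,  |z| = 0.766284.
Moduli of all roots: 0.7663.
All moduli strictly greater than 1? No.
Verdict: Not invertible.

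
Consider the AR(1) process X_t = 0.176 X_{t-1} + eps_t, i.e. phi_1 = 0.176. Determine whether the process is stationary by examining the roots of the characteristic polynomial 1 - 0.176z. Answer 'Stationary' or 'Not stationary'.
\text{Stationary}

The AR(p) characteristic polynomial is P(z) = 1 - 0.176z.
Stationarity requires all roots to lie outside the unit circle, i.e. |z| > 1 for every root.
This is linear in z: 1 + (-0.176) z = 0  =>  z = -1/(-0.176) = 5.681818,  |z| = 5.681818.
Moduli of all roots: 5.6818.
All moduli strictly greater than 1? Yes.
Verdict: Stationary.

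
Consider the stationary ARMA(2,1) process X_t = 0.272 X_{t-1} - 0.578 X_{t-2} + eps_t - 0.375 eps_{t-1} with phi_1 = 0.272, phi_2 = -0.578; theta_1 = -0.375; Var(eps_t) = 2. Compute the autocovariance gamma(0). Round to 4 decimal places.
\gamma(0) = 3.1305

Multiply the model equation by X_{t-k} and take expectations. With theta_0 = psi_0 = 1 and psi_j the MA(infinity) weights, this gives
  gamma(k) - sum_i phi_i gamma(k-i) = c_k,
  c_k = sigma^2 * sum_{j=k..q} theta_j psi_{j-k}   (c_k = 0 for k > q),
using gamma(-m) = gamma(m).
psi-weights needed (psi_j = theta_j + sum_i phi_i psi_{j-i}):
  psi_1 = theta_1 + phi_1 = -0.375 + (0.272) = -0.103
Right-hand sides:
  c_0 = sigma^2 (1 + theta_1 psi_1) = 2 * (1 + (-0.375)(-0.103)) = 2 * 1.038625 = 2.07725
  c_1 = sigma^2 theta_1 = 2 * (-0.375) = -0.75
  c_2 = 0
Equations for k = 0, 1, 2 (AR order 2, c_2 = 0):
  (E0) gamma(0) = phi_1 gamma(1) + phi_2 gamma(2) + c_0
  (E1) gamma(1) = phi_1 gamma(0) + phi_2 gamma(1) + c_1
  (E2) gamma(2) = phi_1 gamma(1) + phi_2 gamma(0)
From (E1): gamma(1) = A gamma(0) + B with
  A = phi_1 / (1 - phi_2) = 0.272 / 1.578 = 0.17237,   B = c_1 / (1 - phi_2) = -0.75 / 1.578 = -0.475285.
Insert (E2) into (E0): gamma(0) (1 - phi_2^2) = phi_1 (1 + phi_2) gamma(1) + c_0.
  phi_1 (1 + phi_2) = (0.272)(0.422) = 0.114784,   1 - phi_2^2 = 0.665916.
Replace gamma(1) by A gamma(0) + B and collect gamma(0):
  gamma(0) [0.665916 - (0.114784)(0.17237)] = (0.114784)(-0.475285) + 2.07725
  gamma(0) * 0.646131 = 2.022695
  gamma(0) = 2.022695 / 0.646131 = 3.130473.
Therefore gamma(0) = 3.1305 (to 4 decimal places).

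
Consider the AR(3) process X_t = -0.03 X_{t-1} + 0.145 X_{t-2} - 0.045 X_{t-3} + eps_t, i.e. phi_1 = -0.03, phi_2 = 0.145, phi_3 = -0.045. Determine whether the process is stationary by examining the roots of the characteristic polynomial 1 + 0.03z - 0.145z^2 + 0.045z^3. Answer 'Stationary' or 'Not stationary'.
\text{Stationary}

The AR(p) characteristic polynomial is P(z) = 1 + 0.03z - 0.145z^2 + 0.045z^3.
Stationarity requires all roots to lie outside the unit circle, i.e. |z| > 1 for every root.
Degree 3: look for a simple real root z0 first, then factor out (1 - z/z0) and solve the remaining quadratic.
Testing z0 = -2: P(-2) = 1 + (0.03)(-2) + (-0.145)(-2)^2 + (0.045)(-2)^3
  = 1 + (-0.06) + (-0.58) + (-0.36) = 0.  So z_0 = -2 is a root, |z_0| = 2.
Divide out the factor (1 + 0.5 z) = (1 - z/z0) (since 1/z0 = -0.5):
  P(z) = (1 + 0.5 z)(1 + (-0.47) z + (0.09) z^2)
  [check: z-coef -0.47 - (-0.5) = 0.03; z^2-coef 0.09 - (-0.5)(-0.47) = -0.145; z^3-coef -(-0.5)(0.09) = 0.045.]
Remaining roots from the quadratic factor 1 + (-0.47) z + (0.09) z^2:
  Set 1 + (-0.47) z + (0.09) z^2 = 0, i.e. a z^2 + b z + c = 0 with a = 0.09, b = -0.47, c = 1.
  Discriminant D = b^2 - 4ac = (-0.47)^2 - 4*(0.09)*1 = 0.2209 - (0.36) = -0.1391.
  D < 0, so the roots are the complex-conjugate pair z = (-b +/- i sqrt(-D)) / (2a) = 2.6111 +/- 2.072i.
  For a conjugate pair |z|^2 = z * conj(z) = (product of roots) = c/a = 1/(0.09) = 11.111111, so |z| = sqrt(11.111111) = 3.3333 for both roots.
Moduli of all roots: 2.0000, 3.3333, 3.3333.
All moduli strictly greater than 1? Yes.
Verdict: Stationary.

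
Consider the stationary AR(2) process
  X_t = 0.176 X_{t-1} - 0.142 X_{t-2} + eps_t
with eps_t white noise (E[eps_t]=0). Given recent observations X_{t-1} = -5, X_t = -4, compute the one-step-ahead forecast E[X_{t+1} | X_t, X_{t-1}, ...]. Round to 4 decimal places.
E[X_{t+1} \mid \mathcal F_t] = 0.0060

For an AR(p) model X_t = c + sum_i phi_i X_{t-i} + eps_t, the
one-step-ahead conditional mean is
  E[X_{t+1} | X_t, ...] = c + sum_i phi_i X_{t+1-i}.
Substitute known values:
  E[X_{t+1} | ...] = (0.176) * (-4) + (-0.142) * (-5)
                   = 0.0060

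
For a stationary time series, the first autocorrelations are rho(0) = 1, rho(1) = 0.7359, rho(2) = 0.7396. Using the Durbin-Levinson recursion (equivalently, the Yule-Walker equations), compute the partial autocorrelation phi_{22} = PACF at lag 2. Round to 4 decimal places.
\phi_{22} = 0.4320

The PACF at lag k is phi_{kk}, the last component of the solution
to the Yule-Walker system G_k phi = r_k where
  (G_k)_{ij} = rho(|i - j|), (r_k)_i = rho(i), i,j = 1..k.
Equivalently, Durbin-Levinson gives phi_{kk} iteratively:
  phi_{11} = rho(1)
  phi_{kk} = [rho(k) - sum_{j=1..k-1} phi_{k-1,j} rho(k-j)]
            / [1 - sum_{j=1..k-1} phi_{k-1,j} rho(j)],
  phi_{k,j} = phi_{k-1,j} - phi_{kk} phi_{k-1,k-j},  j = 1..k-1.
Step k = 1:
  phi_11 = rho(1) = 0.7359.
Step k = 2:
  phi_22 = [rho(2) - phi_11 rho(1)] / [1 - phi_11 rho(1)] = [0.7396 - (0.7359)(0.7359)] / [1 - (0.7359)(0.7359)]
         = 0.19805119 / 0.45845119 = 0.432.
Therefore phi_{22} = 0.4320.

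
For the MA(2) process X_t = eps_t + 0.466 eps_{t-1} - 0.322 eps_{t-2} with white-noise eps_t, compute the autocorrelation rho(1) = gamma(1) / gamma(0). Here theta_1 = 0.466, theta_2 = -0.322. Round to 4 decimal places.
\rho(1) = 0.2392

For an MA(q) process with theta_0 = 1, the autocovariance is
  gamma(k) = sigma^2 * sum_{i=0..q-k} theta_i * theta_{i+k},
and rho(k) = gamma(k) / gamma(0). Sigma^2 cancels.
  numerator   = (1)*(0.466) + (0.466)*(-0.322) = 0.315948.
  denominator = (1)^2 + (0.466)^2 + (-0.322)^2 = 1.32084.
  rho(1) = 0.315948 / 1.32084 = 0.2392.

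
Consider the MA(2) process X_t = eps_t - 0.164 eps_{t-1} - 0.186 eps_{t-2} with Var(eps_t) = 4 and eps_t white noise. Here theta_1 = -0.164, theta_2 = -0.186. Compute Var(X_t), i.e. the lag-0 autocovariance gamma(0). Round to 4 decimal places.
\gamma(0) = 4.2460

For an MA(q) process X_t = eps_t + sum_i theta_i eps_{t-i} with
Var(eps_t) = sigma^2, the variance is
  gamma(0) = sigma^2 * (1 + sum_i theta_i^2).
  sum_i theta_i^2 = (-0.164)^2 + (-0.186)^2 = 0.026896 + 0.034596 = 0.061492.
  gamma(0) = 4 * (1 + 0.061492) = 4 * 1.061492 = 4.245968, which rounds to 4.2460.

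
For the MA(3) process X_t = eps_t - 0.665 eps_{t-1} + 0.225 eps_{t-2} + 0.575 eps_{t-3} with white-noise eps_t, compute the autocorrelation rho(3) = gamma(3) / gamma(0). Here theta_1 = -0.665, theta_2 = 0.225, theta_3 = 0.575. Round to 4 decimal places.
\rho(3) = 0.3153

For an MA(q) process with theta_0 = 1, the autocovariance is
  gamma(k) = sigma^2 * sum_{i=0..q-k} theta_i * theta_{i+k},
and rho(k) = gamma(k) / gamma(0). Sigma^2 cancels.
  numerator   = (1)*(0.575) = 0.575.
  denominator = (1)^2 + (-0.665)^2 + (0.225)^2 + (0.575)^2 = 1.823475.
  rho(3) = 0.575 / 1.823475 = 0.3153.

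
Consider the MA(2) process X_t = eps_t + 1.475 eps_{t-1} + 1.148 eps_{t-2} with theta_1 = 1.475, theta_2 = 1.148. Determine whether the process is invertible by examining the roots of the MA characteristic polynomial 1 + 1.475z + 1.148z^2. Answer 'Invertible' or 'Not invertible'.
\text{Not invertible}

The MA(q) characteristic polynomial is P(z) = 1 + 1.475z + 1.148z^2.
Invertibility requires all roots to lie outside the unit circle, i.e. |z| > 1 for every root.
Set 1 + (1.475) z + (1.148) z^2 = 0, i.e. a z^2 + b z + c = 0 with a = 1.148, b = 1.475, c = 1.
Discriminant D = b^2 - 4ac = (1.475)^2 - 4*(1.148)*1 = 2.175625 - (4.592) = -2.416375.
D < 0, so the roots are the complex-conjugate pair z = (-b +/- i sqrt(-D)) / (2a) = -0.6424 +/- 0.677i.
For a conjugate pair |z|^2 = z * conj(z) = (product of roots) = c/a = 1/(1.148) = 0.87108, so |z| = sqrt(0.87108) = 0.9333 for both roots.
Moduli of all roots: 0.9333, 0.9333.
All moduli strictly greater than 1? No.
Verdict: Not invertible.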